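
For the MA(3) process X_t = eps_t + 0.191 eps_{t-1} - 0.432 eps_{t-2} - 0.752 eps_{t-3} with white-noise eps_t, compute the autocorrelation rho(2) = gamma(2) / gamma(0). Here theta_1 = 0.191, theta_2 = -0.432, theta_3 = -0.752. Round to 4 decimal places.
\rho(2) = -0.3218

For an MA(q) process with theta_0 = 1, the autocovariance is
  gamma(k) = sigma^2 * sum_{i=0..q-k} theta_i * theta_{i+k},
and rho(k) = gamma(k) / gamma(0). Sigma^2 cancels.
  numerator   = (1)*(-0.432) + (0.191)*(-0.752) = -0.575632.
  denominator = (1)^2 + (0.191)^2 + (-0.432)^2 + (-0.752)^2 = 1.788609.
  rho(2) = -0.575632 / 1.788609 = -0.3218.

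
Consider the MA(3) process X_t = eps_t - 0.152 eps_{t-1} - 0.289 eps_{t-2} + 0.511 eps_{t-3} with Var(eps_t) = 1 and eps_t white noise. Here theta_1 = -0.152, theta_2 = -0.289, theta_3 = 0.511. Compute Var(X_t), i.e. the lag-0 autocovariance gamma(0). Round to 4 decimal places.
\gamma(0) = 1.3677

For an MA(q) process X_t = eps_t + sum_i theta_i eps_{t-i} with
Var(eps_t) = sigma^2, the variance is
  gamma(0) = sigma^2 * (1 + sum_i theta_i^2).
  sum_i theta_i^2 = (-0.152)^2 + (-0.289)^2 + (0.511)^2 = 0.023104 + 0.083521 + 0.261121 = 0.367746.
  gamma(0) = 1 * (1 + 0.367746) = 1 * 1.367746 = 1.367746, which rounds to 1.3677.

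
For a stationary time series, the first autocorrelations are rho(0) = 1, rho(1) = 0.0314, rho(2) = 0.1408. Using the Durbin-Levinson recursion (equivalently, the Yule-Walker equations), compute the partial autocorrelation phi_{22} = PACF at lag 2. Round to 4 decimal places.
\phi_{22} = 0.1400

The PACF at lag k is phi_{kk}, the last component of the solution
to the Yule-Walker system G_k phi = r_k where
  (G_k)_{ij} = rho(|i - j|), (r_k)_i = rho(i), i,j = 1..k.
Equivalently, Durbin-Levinson gives phi_{kk} iteratively:
  phi_{11} = rho(1)
  phi_{kk} = [rho(k) - sum_{j=1..k-1} phi_{k-1,j} rho(k-j)]
            / [1 - sum_{j=1..k-1} phi_{k-1,j} rho(j)],
  phi_{k,j} = phi_{k-1,j} - phi_{kk} phi_{k-1,k-j},  j = 1..k-1.
Step k = 1:
  phi_11 = rho(1) = 0.0314.
Step k = 2:
  phi_22 = [rho(2) - phi_11 rho(1)] / [1 - phi_11 rho(1)] = [0.1408 - (0.0314)(0.0314)] / [1 - (0.0314)(0.0314)]
         = 0.13981404 / 0.99901404 = 0.14.
Therefore phi_{22} = 0.1400.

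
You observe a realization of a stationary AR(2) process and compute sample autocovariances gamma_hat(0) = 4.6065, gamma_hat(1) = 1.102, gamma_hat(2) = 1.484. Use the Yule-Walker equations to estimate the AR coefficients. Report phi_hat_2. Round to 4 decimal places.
\hat\phi_{2} = 0.2810

The Yule-Walker equations for an AR(p) process read, in matrix form,
  Gamma_p phi = r_p,   with   (Gamma_p)_{ij} = gamma(|i - j|),
                       (r_p)_i = gamma(i),   i,j = 1..p.
Substitute the sample gammas (Toeplitz matrix and right-hand side of size 2):
  Gamma_p = [[4.6065, 1.102], [1.102, 4.6065]]
  r_p     = [1.102, 1.484]
Written out:
  4.6065 phi_1 + 1.102 phi_2 = 1.102
  1.102 phi_1 + 4.6065 phi_2 = 1.484
Solve by Cramer's rule:
  det = gamma(0)^2 - gamma(1)^2 = (4.6065)^2 - (1.102)^2 = 21.21984225 - 1.214404 = 20.00543825
  phi_hat_1 = [gamma(1) gamma(0) - gamma(1) gamma(2)] / det = [(1.102)(4.6065) - (1.102)(1.484)] / 20.00543825 = 3.440995 / 20.00543825 = 0.172
  phi_hat_2 = [gamma(0) gamma(2) - gamma(1)^2] / det = [(4.6065)(1.484) - (1.102)^2] / 20.00543825 = 5.621642 / 20.00543825 = 0.281
So phi_hat = [0.1720, 0.2810].
Therefore phi_hat_2 = 0.2810.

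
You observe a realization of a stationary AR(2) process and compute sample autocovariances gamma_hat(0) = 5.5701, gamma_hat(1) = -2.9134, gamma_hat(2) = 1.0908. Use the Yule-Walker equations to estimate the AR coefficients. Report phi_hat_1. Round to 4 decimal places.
\hat\phi_{1} = -0.5790

The Yule-Walker equations for an AR(p) process read, in matrix form,
  Gamma_p phi = r_p,   with   (Gamma_p)_{ij} = gamma(|i - j|),
                       (r_p)_i = gamma(i),   i,j = 1..p.
Substitute the sample gammas (Toeplitz matrix and right-hand side of size 2):
  Gamma_p = [[5.5701, -2.9134], [-2.9134, 5.5701]]
  r_p     = [-2.9134, 1.0908]
Written out:
  5.5701 phi_1 - 2.9134 phi_2 = -2.9134
  -2.9134 phi_1 + 5.5701 phi_2 = 1.0908
Solve by Cramer's rule:
  det = gamma(0)^2 - gamma(1)^2 = (5.5701)^2 - (-2.9134)^2 = 31.02601401 - 8.48789956 = 22.53811445
  phi_hat_1 = [gamma(1) gamma(0) - gamma(1) gamma(2)] / det = [(-2.9134)(5.5701) - (-2.9134)(1.0908)] / 22.53811445 = -13.04999262 / 22.53811445 = -0.579
  phi_hat_2 = [gamma(0) gamma(2) - gamma(1)^2] / det = [(5.5701)(1.0908) - (-2.9134)^2] / 22.53811445 = -2.41203448 / 22.53811445 = -0.107
So phi_hat = [-0.5790, -0.1070].
Therefore phi_hat_1 = -0.5790.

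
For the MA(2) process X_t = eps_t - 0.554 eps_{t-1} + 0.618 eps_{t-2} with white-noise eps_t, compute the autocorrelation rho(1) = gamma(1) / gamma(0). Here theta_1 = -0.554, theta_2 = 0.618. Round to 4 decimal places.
\rho(1) = -0.5308

For an MA(q) process with theta_0 = 1, the autocovariance is
  gamma(k) = sigma^2 * sum_{i=0..q-k} theta_i * theta_{i+k},
and rho(k) = gamma(k) / gamma(0). Sigma^2 cancels.
  numerator   = (1)*(-0.554) + (-0.554)*(0.618) = -0.896372.
  denominator = (1)^2 + (-0.554)^2 + (0.618)^2 = 1.68884.
  rho(1) = -0.896372 / 1.68884 = -0.5308.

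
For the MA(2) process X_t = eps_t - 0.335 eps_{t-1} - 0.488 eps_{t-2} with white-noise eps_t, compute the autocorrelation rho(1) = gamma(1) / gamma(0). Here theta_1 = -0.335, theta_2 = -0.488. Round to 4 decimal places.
\rho(1) = -0.1270

For an MA(q) process with theta_0 = 1, the autocovariance is
  gamma(k) = sigma^2 * sum_{i=0..q-k} theta_i * theta_{i+k},
and rho(k) = gamma(k) / gamma(0). Sigma^2 cancels.
  numerator   = (1)*(-0.335) + (-0.335)*(-0.488) = -0.17152.
  denominator = (1)^2 + (-0.335)^2 + (-0.488)^2 = 1.350369.
  rho(1) = -0.17152 / 1.350369 = -0.1270.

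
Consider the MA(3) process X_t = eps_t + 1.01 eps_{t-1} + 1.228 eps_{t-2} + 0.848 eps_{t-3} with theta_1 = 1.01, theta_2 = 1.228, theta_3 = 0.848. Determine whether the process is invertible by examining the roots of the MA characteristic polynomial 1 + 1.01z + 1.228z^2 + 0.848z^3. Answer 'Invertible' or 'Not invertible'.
\text{Not invertible}

The MA(q) characteristic polynomial is P(z) = 1 + 1.01z + 1.228z^2 + 0.848z^3.
Invertibility requires all roots to lie outside the unit circle, i.e. |z| > 1 for every root.
Degree 3: look for a simple real root z0 first, then factor out (1 - z/z0) and solve the remaining quadratic.
Testing z0 = -1.25: P(-1.25) = 1 + (1.01)(-1.25) + (1.228)(-1.25)^2 + (0.848)(-1.25)^3
  = 1 + (-1.2625) + (1.91875) + (-1.65625) = 0.  So z_0 = -1.25 is a root, |z_0| = 1.25.
Divide out the factor (1 + 0.8 z) = (1 - z/z0) (since 1/z0 = -0.8):
  P(z) = (1 + 0.8 z)(1 + (0.21) z + (1.06) z^2)
  [check: z-coef 0.21 - (-0.8) = 1.01; z^2-coef 1.06 - (-0.8)(0.21) = 1.228; z^3-coef -(-0.8)(1.06) = 0.848.]
Remaining roots from the quadratic factor 1 + (0.21) z + (1.06) z^2:
  Set 1 + (0.21) z + (1.06) z^2 = 0, i.e. a z^2 + b z + c = 0 with a = 1.06, b = 0.21, c = 1.
  Discriminant D = b^2 - 4ac = (0.21)^2 - 4*(1.06)*1 = 0.0441 - (4.24) = -4.1959.
  D < 0, so the roots are the complex-conjugate pair z = (-b +/- i sqrt(-D)) / (2a) = -0.0991 +/- 0.9662i.
  For a conjugate pair |z|^2 = z * conj(z) = (product of roots) = c/a = 1/(1.06) = 0.943396, so |z| = sqrt(0.943396) = 0.9713 for both roots.
Moduli of all roots: 1.2500, 0.9713, 0.9713.
All moduli strictly greater than 1? No.
Verdict: Not invertible.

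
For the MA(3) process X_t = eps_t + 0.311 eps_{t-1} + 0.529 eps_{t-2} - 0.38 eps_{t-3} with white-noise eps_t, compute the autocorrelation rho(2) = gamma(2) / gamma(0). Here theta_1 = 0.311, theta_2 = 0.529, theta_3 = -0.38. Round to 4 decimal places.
\rho(2) = 0.2701

For an MA(q) process with theta_0 = 1, the autocovariance is
  gamma(k) = sigma^2 * sum_{i=0..q-k} theta_i * theta_{i+k},
and rho(k) = gamma(k) / gamma(0). Sigma^2 cancels.
  numerator   = (1)*(0.529) + (0.311)*(-0.38) = 0.41082.
  denominator = (1)^2 + (0.311)^2 + (0.529)^2 + (-0.38)^2 = 1.520962.
  rho(2) = 0.41082 / 1.520962 = 0.2701.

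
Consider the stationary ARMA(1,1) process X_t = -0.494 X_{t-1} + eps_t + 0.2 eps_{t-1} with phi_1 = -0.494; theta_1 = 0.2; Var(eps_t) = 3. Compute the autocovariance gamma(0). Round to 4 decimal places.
\gamma(0) = 3.3430

Multiply the model equation by X_{t-k} and take expectations. With theta_0 = psi_0 = 1 and psi_j the MA(infinity) weights, this gives
  gamma(k) - sum_i phi_i gamma(k-i) = c_k,
  c_k = sigma^2 * sum_{j=k..q} theta_j psi_{j-k}   (c_k = 0 for k > q),
using gamma(-m) = gamma(m).
psi-weights needed (psi_j = theta_j + sum_i phi_i psi_{j-i}):
  psi_1 = theta_1 + phi_1 = 0.2 + (-0.494) = -0.294
Right-hand sides:
  c_0 = sigma^2 (1 + theta_1 psi_1) = 3 * (1 + (0.2)(-0.294)) = 3 * 0.9412 = 2.8236
  c_1 = sigma^2 theta_1 = 3 * (0.2) = 0.6
  c_2 = 0
Equations for k = 0 and k = 1 (AR order 1):
  gamma(0) = phi_1 gamma(1) + c_0
  gamma(1) = phi_1 gamma(0) + c_1
Substituting the second into the first: gamma(0) (1 - phi_1^2) = c_0 + phi_1 c_1, so
  gamma(0) = (c_0 + phi_1 c_1) / (1 - phi_1^2) = (2.8236 + (-0.494)(0.6)) / (1 - (-0.494)^2) = 2.5272 / 0.755964 = 3.343016.
Therefore gamma(0) = 3.3430 (to 4 decimal places).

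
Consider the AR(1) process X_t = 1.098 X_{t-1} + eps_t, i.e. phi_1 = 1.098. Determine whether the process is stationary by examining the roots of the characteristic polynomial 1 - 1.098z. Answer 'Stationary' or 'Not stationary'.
\text{Not stationary}

The AR(p) characteristic polynomial is P(z) = 1 - 1.098z.
Stationarity requires all roots to lie outside the unit circle, i.e. |z| > 1 for every root.
This is linear in z: 1 + (-1.098) z = 0  =>  z = -1/(-1.098) = 0.910747,  |z| = 0.910747.
Moduli of all roots: 0.9107.
All moduli strictly greater than 1? No.
Verdict: Not stationary.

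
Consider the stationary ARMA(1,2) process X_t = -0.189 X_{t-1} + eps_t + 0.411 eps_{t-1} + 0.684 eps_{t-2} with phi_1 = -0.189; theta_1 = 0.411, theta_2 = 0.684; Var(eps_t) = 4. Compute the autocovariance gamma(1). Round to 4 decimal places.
\gamma(1) = 1.1350

Multiply the model equation by X_{t-k} and take expectations. With theta_0 = psi_0 = 1 and psi_j the MA(infinity) weights, this gives
  gamma(k) - sum_i phi_i gamma(k-i) = c_k,
  c_k = sigma^2 * sum_{j=k..q} theta_j psi_{j-k}   (c_k = 0 for k > q),
using gamma(-m) = gamma(m).
psi-weights needed (psi_j = theta_j + sum_i phi_i psi_{j-i}):
  psi_1 = theta_1 + phi_1 = 0.411 + (-0.189) = 0.222
  psi_2 = theta_2 + phi_1 psi_1 = 0.684 + (-0.189)(0.222) = 0.642042
Right-hand sides:
  c_0 = sigma^2 (1 + theta_1 psi_1 + theta_2 psi_2) = 4 * (1 + (0.411)(0.222) + (0.684)(0.642042)) = 4 * 1.530399 = 6.121595
  c_1 = sigma^2 (theta_1 + theta_2 psi_1) = 4 * (0.411 + (0.684)(0.222)) = 2.251392
  c_2 = sigma^2 theta_2 = 4 * (0.684) = 2.736
Equations for k = 0 and k = 1 (AR order 1):
  gamma(0) = phi_1 gamma(1) + c_0
  gamma(1) = phi_1 gamma(0) + c_1
Substituting the second into the first: gamma(0) (1 - phi_1^2) = c_0 + phi_1 c_1, so
  gamma(0) = (c_0 + phi_1 c_1) / (1 - phi_1^2) = (6.121595 + (-0.189)(2.251392)) / (1 - (-0.189)^2) = 5.696082 / 0.964279 = 5.907089.
  gamma(1) = phi_1 gamma(0) + c_1 = (-0.189)(5.907089) + (2.251392) = 1.134952.
Therefore gamma(1) = 1.1350 (to 4 decimal places).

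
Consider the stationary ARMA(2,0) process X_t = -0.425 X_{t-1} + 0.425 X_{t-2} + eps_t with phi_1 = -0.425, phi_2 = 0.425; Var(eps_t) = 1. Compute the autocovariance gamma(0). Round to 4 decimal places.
\gamma(0) = 2.6901

Multiply the model equation by X_{t-k} and take expectations. With theta_0 = psi_0 = 1 and psi_j the MA(infinity) weights, this gives
  gamma(k) - sum_i phi_i gamma(k-i) = c_k,
  c_k = sigma^2 * sum_{j=k..q} theta_j psi_{j-k}   (c_k = 0 for k > q),
using gamma(-m) = gamma(m).
Pure AR (q = 0): c_0 = sigma^2 = 1, c_k = 0 for k >= 1.
Equations for k = 0, 1, 2 (AR order 2, c_2 = 0):
  (E0) gamma(0) = phi_1 gamma(1) + phi_2 gamma(2) + c_0
  (E1) gamma(1) = phi_1 gamma(0) + phi_2 gamma(1) + c_1
  (E2) gamma(2) = phi_1 gamma(1) + phi_2 gamma(0)
From (E1): gamma(1) = A gamma(0) + B with
  A = phi_1 / (1 - phi_2) = -0.425 / 0.575 = -0.73913,   B = c_1 / (1 - phi_2) = 0 / 0.575 = 0.
Insert (E2) into (E0): gamma(0) (1 - phi_2^2) = phi_1 (1 + phi_2) gamma(1) + c_0.
  phi_1 (1 + phi_2) = (-0.425)(1.425) = -0.605625,   1 - phi_2^2 = 0.819375.
Replace gamma(1) by A gamma(0) + B and collect gamma(0):
  gamma(0) [0.819375 - (-0.605625)(-0.73913)] = c_0 = 1
  gamma(0) * 0.371739 = 1
  gamma(0) = 1 / 0.371739 = 2.690058.
Therefore gamma(0) = 2.6901 (to 4 decimal places).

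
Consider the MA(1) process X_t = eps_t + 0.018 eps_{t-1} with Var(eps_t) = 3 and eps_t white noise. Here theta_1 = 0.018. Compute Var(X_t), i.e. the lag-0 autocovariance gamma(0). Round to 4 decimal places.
\gamma(0) = 3.0010

For an MA(q) process X_t = eps_t + sum_i theta_i eps_{t-i} with
Var(eps_t) = sigma^2, the variance is
  gamma(0) = sigma^2 * (1 + sum_i theta_i^2).
  sum_i theta_i^2 = (0.018)^2 = 0.000324.
  gamma(0) = 3 * (1 + 0.000324) = 3 * 1.000324 = 3.000972, which rounds to 3.0010.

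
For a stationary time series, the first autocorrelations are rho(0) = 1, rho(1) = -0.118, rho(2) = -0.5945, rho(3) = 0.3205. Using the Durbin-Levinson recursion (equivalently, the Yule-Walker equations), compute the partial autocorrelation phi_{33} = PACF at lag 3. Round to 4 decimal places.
\phi_{33} = 0.2199

The PACF at lag k is phi_{kk}, the last component of the solution
to the Yule-Walker system G_k phi = r_k where
  (G_k)_{ij} = rho(|i - j|), (r_k)_i = rho(i), i,j = 1..k.
Equivalently, Durbin-Levinson gives phi_{kk} iteratively:
  phi_{11} = rho(1)
  phi_{kk} = [rho(k) - sum_{j=1..k-1} phi_{k-1,j} rho(k-j)]
            / [1 - sum_{j=1..k-1} phi_{k-1,j} rho(j)],
  phi_{k,j} = phi_{k-1,j} - phi_{kk} phi_{k-1,k-j},  j = 1..k-1.
Step k = 1:
  phi_11 = rho(1) = -0.118.
Step k = 2:
  phi_22 = [rho(2) - phi_11 rho(1)] / [1 - phi_11 rho(1)] = [-0.5945 - (-0.118)(-0.118)] / [1 - (-0.118)(-0.118)]
         = -0.608424 / 0.986076 = -0.617015.
  Update: phi_21 = phi_11 - phi_22 phi_11 = -0.118 - (-0.617015)(-0.118) = -0.190808.
Step k = 3:
  phi_33 = [rho(3) - phi_21 rho(2) - phi_22 rho(1)] / [1 - phi_21 rho(1) - phi_22 rho(2)]
    numerator   = 0.3205 - (-0.190808)(-0.5945) - (-0.617015)(-0.118) = 0.13425695
    denominator = 1 - (-0.190808)(-0.118) - (-0.617015)(-0.5945) = 0.61066907
  phi_33 = 0.13425695 / 0.61066907 = 0.2199.
Therefore phi_{33} = 0.2199.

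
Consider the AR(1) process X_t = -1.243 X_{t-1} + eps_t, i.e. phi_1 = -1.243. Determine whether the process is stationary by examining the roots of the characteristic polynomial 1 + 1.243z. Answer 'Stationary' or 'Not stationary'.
\text{Not stationary}

The AR(p) characteristic polynomial is P(z) = 1 + 1.243z.
Stationarity requires all roots to lie outside the unit circle, i.e. |z| > 1 for every root.
This is linear in z: 1 + (1.243) z = 0  =>  z = -1/(1.243) = -0.804505,  |z| = 0.804505.
Moduli of all roots: 0.8045.
All moduli strictly greater than 1? No.
Verdict: Not stationary.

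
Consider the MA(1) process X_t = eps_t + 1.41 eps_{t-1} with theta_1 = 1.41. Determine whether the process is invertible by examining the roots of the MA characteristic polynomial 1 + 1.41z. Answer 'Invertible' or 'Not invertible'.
\text{Not invertible}

The MA(q) characteristic polynomial is P(z) = 1 + 1.41z.
Invertibility requires all roots to lie outside the unit circle, i.e. |z| > 1 for every root.
This is linear in z: 1 + (1.41) z = 0  =>  z = -1/(1.41) = -0.70922,  |z| = 0.70922.
Moduli of all roots: 0.7092.
All moduli strictly greater than 1? No.
Verdict: Not invertible.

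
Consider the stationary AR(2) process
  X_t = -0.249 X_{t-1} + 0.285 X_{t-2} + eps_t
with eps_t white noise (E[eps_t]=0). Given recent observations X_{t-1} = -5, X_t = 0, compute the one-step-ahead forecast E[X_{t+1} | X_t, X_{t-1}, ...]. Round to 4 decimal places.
E[X_{t+1} \mid \mathcal F_t] = -1.4250

For an AR(p) model X_t = c + sum_i phi_i X_{t-i} + eps_t, the
one-step-ahead conditional mean is
  E[X_{t+1} | X_t, ...] = c + sum_i phi_i X_{t+1-i}.
Substitute known values:
  E[X_{t+1} | ...] = (-0.249) * (0) + (0.285) * (-5)
                   = -1.4250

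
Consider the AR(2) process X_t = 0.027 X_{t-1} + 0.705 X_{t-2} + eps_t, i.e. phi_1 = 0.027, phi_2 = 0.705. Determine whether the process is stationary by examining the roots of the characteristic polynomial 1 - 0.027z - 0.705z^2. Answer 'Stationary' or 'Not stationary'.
\text{Stationary}

The AR(p) characteristic polynomial is P(z) = 1 - 0.027z - 0.705z^2.
Stationarity requires all roots to lie outside the unit circle, i.e. |z| > 1 for every root.
Set 1 + (-0.027) z + (-0.705) z^2 = 0, i.e. a z^2 + b z + c = 0 with a = -0.705, b = -0.027, c = 1.
Discriminant D = b^2 - 4ac = (-0.027)^2 - 4*(-0.705)*1 = 0.000729 - (-2.82) = 2.820729.
D >= 0, so the roots are real: z = (-b +/- sqrt(D)) / (2a) = (0.027 +/- 1.679503) / (-1.41).
  z_1 = (0.027 + 1.679503) / (-1.41) = -1.2103,   |z_1| = 1.2103.
  z_2 = (0.027 - 1.679503) / (-1.41) = 1.172,   |z_2| = 1.172.
Moduli of all roots: 1.2103, 1.1720.
All moduli strictly greater than 1? Yes.
Verdict: Stationary.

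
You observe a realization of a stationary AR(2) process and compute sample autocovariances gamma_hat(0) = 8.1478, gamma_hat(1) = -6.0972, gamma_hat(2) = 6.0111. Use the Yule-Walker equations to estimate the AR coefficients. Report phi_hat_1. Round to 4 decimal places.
\hat\phi_{1} = -0.4460

The Yule-Walker equations for an AR(p) process read, in matrix form,
  Gamma_p phi = r_p,   with   (Gamma_p)_{ij} = gamma(|i - j|),
                       (r_p)_i = gamma(i),   i,j = 1..p.
Substitute the sample gammas (Toeplitz matrix and right-hand side of size 2):
  Gamma_p = [[8.1478, -6.0972], [-6.0972, 8.1478]]
  r_p     = [-6.0972, 6.0111]
Written out:
  8.1478 phi_1 - 6.0972 phi_2 = -6.0972
  -6.0972 phi_1 + 8.1478 phi_2 = 6.0111
Solve by Cramer's rule:
  det = gamma(0)^2 - gamma(1)^2 = (8.1478)^2 - (-6.0972)^2 = 66.38664484 - 37.17584784 = 29.210797
  phi_hat_1 = [gamma(1) gamma(0) - gamma(1) gamma(2)] / det = [(-6.0972)(8.1478) - (-6.0972)(6.0111)] / 29.210797 = -13.02788724 / 29.210797 = -0.446
  phi_hat_2 = [gamma(0) gamma(2) - gamma(1)^2] / det = [(8.1478)(6.0111) - (-6.0972)^2] / 29.210797 = 11.80139274 / 29.210797 = 0.404
So phi_hat = [-0.4460, 0.4040].
Therefore phi_hat_1 = -0.4460.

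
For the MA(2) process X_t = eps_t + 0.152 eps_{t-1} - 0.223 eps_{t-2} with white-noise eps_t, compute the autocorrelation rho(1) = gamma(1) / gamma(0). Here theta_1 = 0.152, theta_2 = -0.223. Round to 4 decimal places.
\rho(1) = 0.1101

For an MA(q) process with theta_0 = 1, the autocovariance is
  gamma(k) = sigma^2 * sum_{i=0..q-k} theta_i * theta_{i+k},
and rho(k) = gamma(k) / gamma(0). Sigma^2 cancels.
  numerator   = (1)*(0.152) + (0.152)*(-0.223) = 0.118104.
  denominator = (1)^2 + (0.152)^2 + (-0.223)^2 = 1.072833.
  rho(1) = 0.118104 / 1.072833 = 0.1101.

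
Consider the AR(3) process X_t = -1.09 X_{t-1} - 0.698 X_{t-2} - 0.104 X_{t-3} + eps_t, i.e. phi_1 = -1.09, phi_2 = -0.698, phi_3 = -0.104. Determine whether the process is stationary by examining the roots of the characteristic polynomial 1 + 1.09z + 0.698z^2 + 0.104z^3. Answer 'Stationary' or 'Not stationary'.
\text{Stationary}

The AR(p) characteristic polynomial is P(z) = 1 + 1.09z + 0.698z^2 + 0.104z^3.
Stationarity requires all roots to lie outside the unit circle, i.e. |z| > 1 for every root.
Degree 3: look for a simple real root z0 first, then factor out (1 - z/z0) and solve the remaining quadratic.
Testing z0 = -5: P(-5) = 1 + (1.09)(-5) + (0.698)(-5)^2 + (0.104)(-5)^3
  = 1 + (-5.45) + (17.45) + (-13) = 0.  So z_0 = -5 is a root, |z_0| = 5.
Divide out the factor (1 + 0.2 z) = (1 - z/z0) (since 1/z0 = -0.2):
  P(z) = (1 + 0.2 z)(1 + (0.89) z + (0.52) z^2)
  [check: z-coef 0.89 - (-0.2) = 1.09; z^2-coef 0.52 - (-0.2)(0.89) = 0.698; z^3-coef -(-0.2)(0.52) = 0.104.]
Remaining roots from the quadratic factor 1 + (0.89) z + (0.52) z^2:
  Set 1 + (0.89) z + (0.52) z^2 = 0, i.e. a z^2 + b z + c = 0 with a = 0.52, b = 0.89, c = 1.
  Discriminant D = b^2 - 4ac = (0.89)^2 - 4*(0.52)*1 = 0.7921 - (2.08) = -1.2879.
  D < 0, so the roots are the complex-conjugate pair z = (-b +/- i sqrt(-D)) / (2a) = -0.8558 +/- 1.0912i.
  For a conjugate pair |z|^2 = z * conj(z) = (product of roots) = c/a = 1/(0.52) = 1.923077, so |z| = sqrt(1.923077) = 1.3868 for both roots.
Moduli of all roots: 5.0000, 1.3868, 1.3868.
All moduli strictly greater than 1? Yes.
Verdict: Stationary.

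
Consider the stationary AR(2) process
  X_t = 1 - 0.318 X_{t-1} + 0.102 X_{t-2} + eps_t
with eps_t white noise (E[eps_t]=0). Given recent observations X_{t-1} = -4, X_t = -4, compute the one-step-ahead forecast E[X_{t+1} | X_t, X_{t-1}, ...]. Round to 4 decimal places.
E[X_{t+1} \mid \mathcal F_t] = 1.8640

For an AR(p) model X_t = c + sum_i phi_i X_{t-i} + eps_t, the
one-step-ahead conditional mean is
  E[X_{t+1} | X_t, ...] = c + sum_i phi_i X_{t+1-i}.
Substitute known values:
  E[X_{t+1} | ...] = 1 + (-0.318) * (-4) + (0.102) * (-4)
                   = 1.8640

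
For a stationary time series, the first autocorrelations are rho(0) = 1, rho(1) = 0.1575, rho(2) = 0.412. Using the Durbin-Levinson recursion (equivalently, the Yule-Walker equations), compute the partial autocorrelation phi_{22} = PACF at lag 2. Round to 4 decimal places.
\phi_{22} = 0.3970

The PACF at lag k is phi_{kk}, the last component of the solution
to the Yule-Walker system G_k phi = r_k where
  (G_k)_{ij} = rho(|i - j|), (r_k)_i = rho(i), i,j = 1..k.
Equivalently, Durbin-Levinson gives phi_{kk} iteratively:
  phi_{11} = rho(1)
  phi_{kk} = [rho(k) - sum_{j=1..k-1} phi_{k-1,j} rho(k-j)]
            / [1 - sum_{j=1..k-1} phi_{k-1,j} rho(j)],
  phi_{k,j} = phi_{k-1,j} - phi_{kk} phi_{k-1,k-j},  j = 1..k-1.
Step k = 1:
  phi_11 = rho(1) = 0.1575.
Step k = 2:
  phi_22 = [rho(2) - phi_11 rho(1)] / [1 - phi_11 rho(1)] = [0.412 - (0.1575)(0.1575)] / [1 - (0.1575)(0.1575)]
         = 0.38719375 / 0.97519375 = 0.397.
Therefore phi_{22} = 0.3970.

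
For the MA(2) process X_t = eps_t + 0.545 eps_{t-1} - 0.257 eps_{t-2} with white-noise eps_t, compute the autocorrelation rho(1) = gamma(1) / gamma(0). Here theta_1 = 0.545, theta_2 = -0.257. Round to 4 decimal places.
\rho(1) = 0.2971

For an MA(q) process with theta_0 = 1, the autocovariance is
  gamma(k) = sigma^2 * sum_{i=0..q-k} theta_i * theta_{i+k},
and rho(k) = gamma(k) / gamma(0). Sigma^2 cancels.
  numerator   = (1)*(0.545) + (0.545)*(-0.257) = 0.404935.
  denominator = (1)^2 + (0.545)^2 + (-0.257)^2 = 1.363074.
  rho(1) = 0.404935 / 1.363074 = 0.2971.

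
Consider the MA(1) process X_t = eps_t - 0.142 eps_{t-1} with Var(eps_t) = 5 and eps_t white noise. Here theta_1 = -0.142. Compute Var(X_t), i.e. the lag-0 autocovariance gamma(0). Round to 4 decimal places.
\gamma(0) = 5.1008

For an MA(q) process X_t = eps_t + sum_i theta_i eps_{t-i} with
Var(eps_t) = sigma^2, the variance is
  gamma(0) = sigma^2 * (1 + sum_i theta_i^2).
  sum_i theta_i^2 = (-0.142)^2 = 0.020164.
  gamma(0) = 5 * (1 + 0.020164) = 5 * 1.020164 = 5.10082, which rounds to 5.1008.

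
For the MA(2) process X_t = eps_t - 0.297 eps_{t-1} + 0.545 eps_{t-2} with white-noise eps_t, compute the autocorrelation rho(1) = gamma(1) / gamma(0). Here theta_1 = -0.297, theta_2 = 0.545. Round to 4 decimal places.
\rho(1) = -0.3313

For an MA(q) process with theta_0 = 1, the autocovariance is
  gamma(k) = sigma^2 * sum_{i=0..q-k} theta_i * theta_{i+k},
and rho(k) = gamma(k) / gamma(0). Sigma^2 cancels.
  numerator   = (1)*(-0.297) + (-0.297)*(0.545) = -0.458865.
  denominator = (1)^2 + (-0.297)^2 + (0.545)^2 = 1.385234.
  rho(1) = -0.458865 / 1.385234 = -0.3313.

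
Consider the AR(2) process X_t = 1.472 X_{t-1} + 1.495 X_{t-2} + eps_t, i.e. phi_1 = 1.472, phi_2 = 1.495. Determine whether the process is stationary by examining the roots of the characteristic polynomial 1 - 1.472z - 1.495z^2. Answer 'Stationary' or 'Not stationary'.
\text{Not stationary}

The AR(p) characteristic polynomial is P(z) = 1 - 1.472z - 1.495z^2.
Stationarity requires all roots to lie outside the unit circle, i.e. |z| > 1 for every root.
Set 1 + (-1.472) z + (-1.495) z^2 = 0, i.e. a z^2 + b z + c = 0 with a = -1.495, b = -1.472, c = 1.
Discriminant D = b^2 - 4ac = (-1.472)^2 - 4*(-1.495)*1 = 2.166784 - (-5.98) = 8.146784.
D >= 0, so the roots are real: z = (-b +/- sqrt(D)) / (2a) = (1.472 +/- 2.854257) / (-2.99).
  z_1 = (1.472 + 2.854257) / (-2.99) = -1.4469,   |z_1| = 1.4469.
  z_2 = (1.472 - 2.854257) / (-2.99) = 0.4623,   |z_2| = 0.4623.
Moduli of all roots: 1.4469, 0.4623.
All moduli strictly greater than 1? No.
Verdict: Not stationary.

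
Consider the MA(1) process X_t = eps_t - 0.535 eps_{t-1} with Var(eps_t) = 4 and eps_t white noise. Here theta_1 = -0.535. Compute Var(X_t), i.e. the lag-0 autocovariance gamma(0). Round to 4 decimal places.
\gamma(0) = 5.1449

For an MA(q) process X_t = eps_t + sum_i theta_i eps_{t-i} with
Var(eps_t) = sigma^2, the variance is
  gamma(0) = sigma^2 * (1 + sum_i theta_i^2).
  sum_i theta_i^2 = (-0.535)^2 = 0.286225.
  gamma(0) = 4 * (1 + 0.286225) = 4 * 1.286225 = 5.1449.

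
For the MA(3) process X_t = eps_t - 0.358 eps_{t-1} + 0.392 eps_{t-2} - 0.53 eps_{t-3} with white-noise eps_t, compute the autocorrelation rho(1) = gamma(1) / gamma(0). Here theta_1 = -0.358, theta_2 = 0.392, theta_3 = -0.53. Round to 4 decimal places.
\rho(1) = -0.4518

For an MA(q) process with theta_0 = 1, the autocovariance is
  gamma(k) = sigma^2 * sum_{i=0..q-k} theta_i * theta_{i+k},
and rho(k) = gamma(k) / gamma(0). Sigma^2 cancels.
  numerator   = (1)*(-0.358) + (-0.358)*(0.392) + (0.392)*(-0.53) = -0.706096.
  denominator = (1)^2 + (-0.358)^2 + (0.392)^2 + (-0.53)^2 = 1.562728.
  rho(1) = -0.706096 / 1.562728 = -0.4518.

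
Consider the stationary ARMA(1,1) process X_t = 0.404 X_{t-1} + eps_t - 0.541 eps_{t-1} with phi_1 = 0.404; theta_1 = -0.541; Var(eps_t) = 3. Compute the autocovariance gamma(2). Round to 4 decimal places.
\gamma(2) = -0.1551

Multiply the model equation by X_{t-k} and take expectations. With theta_0 = psi_0 = 1 and psi_j the MA(infinity) weights, this gives
  gamma(k) - sum_i phi_i gamma(k-i) = c_k,
  c_k = sigma^2 * sum_{j=k..q} theta_j psi_{j-k}   (c_k = 0 for k > q),
using gamma(-m) = gamma(m).
psi-weights needed (psi_j = theta_j + sum_i phi_i psi_{j-i}):
  psi_1 = theta_1 + phi_1 = -0.541 + (0.404) = -0.137
Right-hand sides:
  c_0 = sigma^2 (1 + theta_1 psi_1) = 3 * (1 + (-0.541)(-0.137)) = 3 * 1.074117 = 3.222351
  c_1 = sigma^2 theta_1 = 3 * (-0.541) = -1.623
  c_2 = 0
Equations for k = 0 and k = 1 (AR order 1):
  gamma(0) = phi_1 gamma(1) + c_0
  gamma(1) = phi_1 gamma(0) + c_1
Substituting the second into the first: gamma(0) (1 - phi_1^2) = c_0 + phi_1 c_1, so
  gamma(0) = (c_0 + phi_1 c_1) / (1 - phi_1^2) = (3.222351 + (0.404)(-1.623)) / (1 - (0.404)^2) = 2.566659 / 0.836784 = 3.06729.
  gamma(1) = phi_1 gamma(0) + c_1 = (0.404)(3.06729) + (-1.623) = -0.383815.
For k = 2 (> q): gamma(2) = phi_1 gamma(1) = (0.404)(-0.383815) = -0.155061.
Therefore gamma(2) = -0.1551 (to 4 decimal places).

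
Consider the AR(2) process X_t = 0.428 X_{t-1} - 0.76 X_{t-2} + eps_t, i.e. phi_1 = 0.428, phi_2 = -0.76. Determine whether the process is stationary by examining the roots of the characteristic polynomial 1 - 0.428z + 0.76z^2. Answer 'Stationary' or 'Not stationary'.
\text{Stationary}

The AR(p) characteristic polynomial is P(z) = 1 - 0.428z + 0.76z^2.
Stationarity requires all roots to lie outside the unit circle, i.e. |z| > 1 for every root.
Set 1 + (-0.428) z + (0.76) z^2 = 0, i.e. a z^2 + b z + c = 0 with a = 0.76, b = -0.428, c = 1.
Discriminant D = b^2 - 4ac = (-0.428)^2 - 4*(0.76)*1 = 0.183184 - (3.04) = -2.856816.
D < 0, so the roots are the complex-conjugate pair z = (-b +/- i sqrt(-D)) / (2a) = 0.2816 +/- 1.112i.
For a conjugate pair |z|^2 = z * conj(z) = (product of roots) = c/a = 1/(0.76) = 1.315789, so |z| = sqrt(1.315789) = 1.1471 for both roots.
Moduli of all roots: 1.1471, 1.1471.
All moduli strictly greater than 1? Yes.
Verdict: Stationary.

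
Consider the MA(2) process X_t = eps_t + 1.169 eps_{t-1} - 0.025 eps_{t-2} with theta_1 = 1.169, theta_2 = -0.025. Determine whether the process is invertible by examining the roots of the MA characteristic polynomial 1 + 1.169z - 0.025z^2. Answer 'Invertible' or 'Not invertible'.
\text{Not invertible}

The MA(q) characteristic polynomial is P(z) = 1 + 1.169z - 0.025z^2.
Invertibility requires all roots to lie outside the unit circle, i.e. |z| > 1 for every root.
Set 1 + (1.169) z + (-0.025) z^2 = 0, i.e. a z^2 + b z + c = 0 with a = -0.025, b = 1.169, c = 1.
Discriminant D = b^2 - 4ac = (1.169)^2 - 4*(-0.025)*1 = 1.366561 - (-0.1) = 1.466561.
D >= 0, so the roots are real: z = (-b +/- sqrt(D)) / (2a) = (-1.169 +/- 1.211017) / (-0.05).
  z_1 = (-1.169 + 1.211017) / (-0.05) = -0.8403,   |z_1| = 0.8403.
  z_2 = (-1.169 - 1.211017) / (-0.05) = 47.6003,   |z_2| = 47.6003.
Moduli of all roots: 0.8403, 47.6003.
All moduli strictly greater than 1? No.
Verdict: Not invertible.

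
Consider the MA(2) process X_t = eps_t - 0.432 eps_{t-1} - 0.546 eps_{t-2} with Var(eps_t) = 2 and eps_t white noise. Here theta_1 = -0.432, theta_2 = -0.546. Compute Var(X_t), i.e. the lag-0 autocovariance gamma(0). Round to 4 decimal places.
\gamma(0) = 2.9695

For an MA(q) process X_t = eps_t + sum_i theta_i eps_{t-i} with
Var(eps_t) = sigma^2, the variance is
  gamma(0) = sigma^2 * (1 + sum_i theta_i^2).
  sum_i theta_i^2 = (-0.432)^2 + (-0.546)^2 = 0.186624 + 0.298116 = 0.48474.
  gamma(0) = 2 * (1 + 0.48474) = 2 * 1.48474 = 2.96948, which rounds to 2.9695.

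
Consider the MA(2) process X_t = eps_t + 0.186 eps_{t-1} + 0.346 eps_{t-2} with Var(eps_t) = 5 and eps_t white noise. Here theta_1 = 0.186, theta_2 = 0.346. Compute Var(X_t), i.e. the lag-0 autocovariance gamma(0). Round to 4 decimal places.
\gamma(0) = 5.7716

For an MA(q) process X_t = eps_t + sum_i theta_i eps_{t-i} with
Var(eps_t) = sigma^2, the variance is
  gamma(0) = sigma^2 * (1 + sum_i theta_i^2).
  sum_i theta_i^2 = (0.186)^2 + (0.346)^2 = 0.034596 + 0.119716 = 0.154312.
  gamma(0) = 5 * (1 + 0.154312) = 5 * 1.154312 = 5.77156, which rounds to 5.7716.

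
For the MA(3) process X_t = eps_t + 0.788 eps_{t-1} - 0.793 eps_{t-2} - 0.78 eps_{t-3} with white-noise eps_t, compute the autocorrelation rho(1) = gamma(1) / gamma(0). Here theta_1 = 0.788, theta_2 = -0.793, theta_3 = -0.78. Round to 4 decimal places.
\rho(1) = 0.2735

For an MA(q) process with theta_0 = 1, the autocovariance is
  gamma(k) = sigma^2 * sum_{i=0..q-k} theta_i * theta_{i+k},
and rho(k) = gamma(k) / gamma(0). Sigma^2 cancels.
  numerator   = (1)*(0.788) + (0.788)*(-0.793) + (-0.793)*(-0.78) = 0.781656.
  denominator = (1)^2 + (0.788)^2 + (-0.793)^2 + (-0.78)^2 = 2.858193.
  rho(1) = 0.781656 / 2.858193 = 0.2735.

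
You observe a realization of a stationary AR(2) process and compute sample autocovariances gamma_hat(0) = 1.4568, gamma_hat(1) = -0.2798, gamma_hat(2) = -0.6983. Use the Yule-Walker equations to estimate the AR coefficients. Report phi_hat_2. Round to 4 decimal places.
\hat\phi_{2} = -0.5360

The Yule-Walker equations for an AR(p) process read, in matrix form,
  Gamma_p phi = r_p,   with   (Gamma_p)_{ij} = gamma(|i - j|),
                       (r_p)_i = gamma(i),   i,j = 1..p.
Substitute the sample gammas (Toeplitz matrix and right-hand side of size 2):
  Gamma_p = [[1.4568, -0.2798], [-0.2798, 1.4568]]
  r_p     = [-0.2798, -0.6983]
Written out:
  1.4568 phi_1 - 0.2798 phi_2 = -0.2798
  -0.2798 phi_1 + 1.4568 phi_2 = -0.6983
Solve by Cramer's rule:
  det = gamma(0)^2 - gamma(1)^2 = (1.4568)^2 - (-0.2798)^2 = 2.12226624 - 0.07828804 = 2.0439782
  phi_hat_1 = [gamma(1) gamma(0) - gamma(1) gamma(2)] / det = [(-0.2798)(1.4568) - (-0.2798)(-0.6983)] / 2.0439782 = -0.60299698 / 2.0439782 = -0.295
  phi_hat_2 = [gamma(0) gamma(2) - gamma(1)^2] / det = [(1.4568)(-0.6983) - (-0.2798)^2] / 2.0439782 = -1.09557148 / 2.0439782 = -0.536
So phi_hat = [-0.2950, -0.5360].
Therefore phi_hat_2 = -0.5360.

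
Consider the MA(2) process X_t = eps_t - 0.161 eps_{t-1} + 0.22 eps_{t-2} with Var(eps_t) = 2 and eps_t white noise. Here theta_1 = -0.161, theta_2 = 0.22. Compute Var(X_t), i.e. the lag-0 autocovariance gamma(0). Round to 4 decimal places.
\gamma(0) = 2.1486

For an MA(q) process X_t = eps_t + sum_i theta_i eps_{t-i} with
Var(eps_t) = sigma^2, the variance is
  gamma(0) = sigma^2 * (1 + sum_i theta_i^2).
  sum_i theta_i^2 = (-0.161)^2 + (0.22)^2 = 0.025921 + 0.0484 = 0.074321.
  gamma(0) = 2 * (1 + 0.074321) = 2 * 1.074321 = 2.148642, which rounds to 2.1486.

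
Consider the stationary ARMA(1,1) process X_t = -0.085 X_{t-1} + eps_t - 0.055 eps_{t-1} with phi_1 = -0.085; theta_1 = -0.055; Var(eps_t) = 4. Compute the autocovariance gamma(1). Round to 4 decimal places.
\gamma(1) = -0.5667

Multiply the model equation by X_{t-k} and take expectations. With theta_0 = psi_0 = 1 and psi_j the MA(infinity) weights, this gives
  gamma(k) - sum_i phi_i gamma(k-i) = c_k,
  c_k = sigma^2 * sum_{j=k..q} theta_j psi_{j-k}   (c_k = 0 for k > q),
using gamma(-m) = gamma(m).
psi-weights needed (psi_j = theta_j + sum_i phi_i psi_{j-i}):
  psi_1 = theta_1 + phi_1 = -0.055 + (-0.085) = -0.14
Right-hand sides:
  c_0 = sigma^2 (1 + theta_1 psi_1) = 4 * (1 + (-0.055)(-0.14)) = 4 * 1.0077 = 4.0308
  c_1 = sigma^2 theta_1 = 4 * (-0.055) = -0.22
  c_2 = 0
Equations for k = 0 and k = 1 (AR order 1):
  gamma(0) = phi_1 gamma(1) + c_0
  gamma(1) = phi_1 gamma(0) + c_1
Substituting the second into the first: gamma(0) (1 - phi_1^2) = c_0 + phi_1 c_1, so
  gamma(0) = (c_0 + phi_1 c_1) / (1 - phi_1^2) = (4.0308 + (-0.085)(-0.22)) / (1 - (-0.085)^2) = 4.0495 / 0.992775 = 4.078971.
  gamma(1) = phi_1 gamma(0) + c_1 = (-0.085)(4.078971) + (-0.22) = -0.566712.
Therefore gamma(1) = -0.5667 (to 4 decimal places).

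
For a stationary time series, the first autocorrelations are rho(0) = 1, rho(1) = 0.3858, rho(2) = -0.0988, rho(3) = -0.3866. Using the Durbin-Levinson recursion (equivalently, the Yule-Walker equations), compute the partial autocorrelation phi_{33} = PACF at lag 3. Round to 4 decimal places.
\phi_{33} = -0.2890

The PACF at lag k is phi_{kk}, the last component of the solution
to the Yule-Walker system G_k phi = r_k where
  (G_k)_{ij} = rho(|i - j|), (r_k)_i = rho(i), i,j = 1..k.
Equivalently, Durbin-Levinson gives phi_{kk} iteratively:
  phi_{11} = rho(1)
  phi_{kk} = [rho(k) - sum_{j=1..k-1} phi_{k-1,j} rho(k-j)]
            / [1 - sum_{j=1..k-1} phi_{k-1,j} rho(j)],
  phi_{k,j} = phi_{k-1,j} - phi_{kk} phi_{k-1,k-j},  j = 1..k-1.
Step k = 1:
  phi_11 = rho(1) = 0.3858.
Step k = 2:
  phi_22 = [rho(2) - phi_11 rho(1)] / [1 - phi_11 rho(1)] = [-0.0988 - (0.3858)(0.3858)] / [1 - (0.3858)(0.3858)]
         = -0.24764164 / 0.85115836 = -0.290947.
  Update: phi_21 = phi_11 - phi_22 phi_11 = 0.3858 - (-0.290947)(0.3858) = 0.498047.
Step k = 3:
  phi_33 = [rho(3) - phi_21 rho(2) - phi_22 rho(1)] / [1 - phi_21 rho(1) - phi_22 rho(2)]
    numerator   = -0.3866 - (0.498047)(-0.0988) - (-0.290947)(0.3858) = -0.22514573
    denominator = 1 - (0.498047)(0.3858) - (-0.290947)(-0.0988) = 0.77910786
  phi_33 = -0.22514573 / 0.77910786 = -0.289.
Therefore phi_{33} = -0.2890.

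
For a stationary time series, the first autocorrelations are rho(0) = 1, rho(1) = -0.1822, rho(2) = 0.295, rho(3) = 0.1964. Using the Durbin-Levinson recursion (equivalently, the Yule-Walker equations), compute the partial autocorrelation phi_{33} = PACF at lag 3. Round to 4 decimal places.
\phi_{33} = 0.3180

The PACF at lag k is phi_{kk}, the last component of the solution
to the Yule-Walker system G_k phi = r_k where
  (G_k)_{ij} = rho(|i - j|), (r_k)_i = rho(i), i,j = 1..k.
Equivalently, Durbin-Levinson gives phi_{kk} iteratively:
  phi_{11} = rho(1)
  phi_{kk} = [rho(k) - sum_{j=1..k-1} phi_{k-1,j} rho(k-j)]
            / [1 - sum_{j=1..k-1} phi_{k-1,j} rho(j)],
  phi_{k,j} = phi_{k-1,j} - phi_{kk} phi_{k-1,k-j},  j = 1..k-1.
Step k = 1:
  phi_11 = rho(1) = -0.1822.
Step k = 2:
  phi_22 = [rho(2) - phi_11 rho(1)] / [1 - phi_11 rho(1)] = [0.295 - (-0.1822)(-0.1822)] / [1 - (-0.1822)(-0.1822)]
         = 0.26180316 / 0.96680316 = 0.270793.
  Update: phi_21 = phi_11 - phi_22 phi_11 = -0.1822 - (0.270793)(-0.1822) = -0.132862.
Step k = 3:
  phi_33 = [rho(3) - phi_21 rho(2) - phi_22 rho(1)] / [1 - phi_21 rho(1) - phi_22 rho(2)]
    numerator   = 0.1964 - (-0.132862)(0.295) - (0.270793)(-0.1822) = 0.28493258
    denominator = 1 - (-0.132862)(-0.1822) - (0.270793)(0.295) = 0.8959088
  phi_33 = 0.28493258 / 0.8959088 = 0.318.
Therefore phi_{33} = 0.3180.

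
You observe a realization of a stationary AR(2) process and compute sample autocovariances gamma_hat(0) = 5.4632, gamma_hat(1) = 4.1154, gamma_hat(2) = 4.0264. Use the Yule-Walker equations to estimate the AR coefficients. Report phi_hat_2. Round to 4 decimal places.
\hat\phi_{2} = 0.3920

The Yule-Walker equations for an AR(p) process read, in matrix form,
  Gamma_p phi = r_p,   with   (Gamma_p)_{ij} = gamma(|i - j|),
                       (r_p)_i = gamma(i),   i,j = 1..p.
Substitute the sample gammas (Toeplitz matrix and right-hand side of size 2):
  Gamma_p = [[5.4632, 4.1154], [4.1154, 5.4632]]
  r_p     = [4.1154, 4.0264]
Written out:
  5.4632 phi_1 + 4.1154 phi_2 = 4.1154
  4.1154 phi_1 + 5.4632 phi_2 = 4.0264
Solve by Cramer's rule:
  det = gamma(0)^2 - gamma(1)^2 = (5.4632)^2 - (4.1154)^2 = 29.84655424 - 16.93651716 = 12.91003708
  phi_hat_1 = [gamma(1) gamma(0) - gamma(1) gamma(2)] / det = [(4.1154)(5.4632) - (4.1154)(4.0264)] / 12.91003708 = 5.91300672 / 12.91003708 = 0.458
  phi_hat_2 = [gamma(0) gamma(2) - gamma(1)^2] / det = [(5.4632)(4.0264) - (4.1154)^2] / 12.91003708 = 5.06051132 / 12.91003708 = 0.392
So phi_hat = [0.4580, 0.3920].
Therefore phi_hat_2 = 0.3920.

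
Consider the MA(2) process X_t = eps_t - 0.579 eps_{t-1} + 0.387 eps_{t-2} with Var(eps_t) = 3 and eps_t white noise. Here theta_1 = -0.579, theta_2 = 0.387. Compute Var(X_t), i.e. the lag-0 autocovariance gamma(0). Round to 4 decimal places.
\gamma(0) = 4.4550

For an MA(q) process X_t = eps_t + sum_i theta_i eps_{t-i} with
Var(eps_t) = sigma^2, the variance is
  gamma(0) = sigma^2 * (1 + sum_i theta_i^2).
  sum_i theta_i^2 = (-0.579)^2 + (0.387)^2 = 0.335241 + 0.149769 = 0.48501.
  gamma(0) = 3 * (1 + 0.48501) = 3 * 1.48501 = 4.45503, which rounds to 4.4550.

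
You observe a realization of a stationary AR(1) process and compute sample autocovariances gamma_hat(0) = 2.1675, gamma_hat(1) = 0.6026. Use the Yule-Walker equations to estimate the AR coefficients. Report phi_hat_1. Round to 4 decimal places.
\hat\phi_{1} = 0.2780

The Yule-Walker equations for an AR(p) process read, in matrix form,
  Gamma_p phi = r_p,   with   (Gamma_p)_{ij} = gamma(|i - j|),
                       (r_p)_i = gamma(i),   i,j = 1..p.
Substitute the sample gammas (Toeplitz matrix and right-hand side of size 1):
  Gamma_p = [[2.1675]]
  r_p     = [0.6026]
With p = 1 this is the single equation gamma(0) phi_1 = gamma(1):
  phi_hat_1 = gamma(1) / gamma(0) = 0.6026 / 2.1675 = 0.2780.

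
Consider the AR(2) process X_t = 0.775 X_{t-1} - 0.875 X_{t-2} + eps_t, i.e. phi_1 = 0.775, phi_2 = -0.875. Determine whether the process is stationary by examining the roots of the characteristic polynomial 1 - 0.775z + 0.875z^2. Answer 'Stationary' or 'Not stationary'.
\text{Stationary}

The AR(p) characteristic polynomial is P(z) = 1 - 0.775z + 0.875z^2.
Stationarity requires all roots to lie outside the unit circle, i.e. |z| > 1 for every root.
Set 1 + (-0.775) z + (0.875) z^2 = 0, i.e. a z^2 + b z + c = 0 with a = 0.875, b = -0.775, c = 1.
Discriminant D = b^2 - 4ac = (-0.775)^2 - 4*(0.875)*1 = 0.600625 - (3.5) = -2.899375.
D < 0, so the roots are the complex-conjugate pair z = (-b +/- i sqrt(-D)) / (2a) = 0.4429 +/- 0.973i.
For a conjugate pair |z|^2 = z * conj(z) = (product of roots) = c/a = 1/(0.875) = 1.142857, so |z| = sqrt(1.142857) = 1.069 for both roots.
Moduli of all roots: 1.0690, 1.0690.
All moduli strictly greater than 1? Yes.
Verdict: Stationary.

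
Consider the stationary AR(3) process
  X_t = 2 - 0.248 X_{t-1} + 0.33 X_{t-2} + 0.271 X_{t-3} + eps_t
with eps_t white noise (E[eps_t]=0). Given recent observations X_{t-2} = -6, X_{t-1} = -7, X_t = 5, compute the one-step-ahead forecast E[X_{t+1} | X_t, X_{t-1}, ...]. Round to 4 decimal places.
E[X_{t+1} \mid \mathcal F_t] = -3.1760

For an AR(p) model X_t = c + sum_i phi_i X_{t-i} + eps_t, the
one-step-ahead conditional mean is
  E[X_{t+1} | X_t, ...] = c + sum_i phi_i X_{t+1-i}.
Substitute known values:
  E[X_{t+1} | ...] = 2 + (-0.248) * (5) + (0.33) * (-7) + (0.271) * (-6)
                   = -3.1760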